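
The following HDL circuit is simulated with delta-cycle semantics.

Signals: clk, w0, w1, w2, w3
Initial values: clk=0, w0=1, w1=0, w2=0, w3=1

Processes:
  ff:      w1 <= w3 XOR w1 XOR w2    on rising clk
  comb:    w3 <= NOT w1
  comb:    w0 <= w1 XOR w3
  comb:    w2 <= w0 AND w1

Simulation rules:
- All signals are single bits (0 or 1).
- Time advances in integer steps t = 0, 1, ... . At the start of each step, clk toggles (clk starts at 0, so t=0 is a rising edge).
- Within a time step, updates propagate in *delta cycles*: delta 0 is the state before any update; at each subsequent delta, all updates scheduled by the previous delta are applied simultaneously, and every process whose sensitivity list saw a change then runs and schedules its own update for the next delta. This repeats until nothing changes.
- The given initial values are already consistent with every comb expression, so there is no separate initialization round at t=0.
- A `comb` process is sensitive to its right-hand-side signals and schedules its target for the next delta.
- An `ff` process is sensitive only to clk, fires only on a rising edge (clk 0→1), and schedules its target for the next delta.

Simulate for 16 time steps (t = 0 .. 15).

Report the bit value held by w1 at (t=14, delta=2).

0

t=0 Δ0: w1=0 w0=1 clk=0 w3=1 w2=0
  Δ1: clk:0→1
  Δ2: w1:0→1
  Δ3: w0:1→0, w3:1→0, w2:0→1
  Δ4: w0:0→1, w2:1→0
  Δ5: w2:0→1
  (5Δ to stable)
t=1 Δ0: w1=1 w0=1 clk=1 w3=0 w2=1
  Δ1: clk:1→0
  (1Δ to stable)
t=2 Δ0: w1=1 w0=1 clk=0 w3=0 w2=1
  Δ1: clk:0→1
  Δ2: w1:1→0
  Δ3: w0:1→0, w3:0→1, w2:1→0
  Δ4: w0:0→1
  (4Δ to stable)
t=3 Δ0: w1=0 w0=1 clk=1 w3=1 w2=0
  Δ1: clk:1→0
  (1Δ to stable)
t=4 Δ0: w1=0 w0=1 clk=0 w3=1 w2=0
  Δ1: clk:0→1
  Δ2: w1:0→1
  Δ3: w0:1→0, w3:1→0, w2:0→1
  Δ4: w0:0→1, w2:1→0
  Δ5: w2:0→1
  (5Δ to stable)
t=5 Δ0: w1=1 w0=1 clk=1 w3=0 w2=1
  Δ1: clk:1→0
  (1Δ to stable)
t=6 Δ0: w1=1 w0=1 clk=0 w3=0 w2=1
  Δ1: clk:0→1
  Δ2: w1:1→0
  Δ3: w0:1→0, w3:0→1, w2:1→0
  Δ4: w0:0→1
  (4Δ to stable)
t=7 Δ0: w1=0 w0=1 clk=1 w3=1 w2=0
  Δ1: clk:1→0
  (1Δ to stable)
t=8 Δ0: w1=0 w0=1 clk=0 w3=1 w2=0
  Δ1: clk:0→1
  Δ2: w1:0→1
  Δ3: w0:1→0, w3:1→0, w2:0→1
  Δ4: w0:0→1, w2:1→0
  Δ5: w2:0→1
  (5Δ to stable)
t=9 Δ0: w1=1 w0=1 clk=1 w3=0 w2=1
  Δ1: clk:1→0
  (1Δ to stable)
t=10 Δ0: w1=1 w0=1 clk=0 w3=0 w2=1
  Δ1: clk:0→1
  Δ2: w1:1→0
  Δ3: w0:1→0, w3:0→1, w2:1→0
  Δ4: w0:0→1
  (4Δ to stable)
t=11 Δ0: w1=0 w0=1 clk=1 w3=1 w2=0
  Δ1: clk:1→0
  (1Δ to stable)
t=12 Δ0: w1=0 w0=1 clk=0 w3=1 w2=0
  Δ1: clk:0→1
  Δ2: w1:0→1
  Δ3: w0:1→0, w3:1→0, w2:0→1
  Δ4: w0:0→1, w2:1→0
  Δ5: w2:0→1
  (5Δ to stable)
t=13 Δ0: w1=1 w0=1 clk=1 w3=0 w2=1
  Δ1: clk:1→0
  (1Δ to stable)
t=14 Δ0: w1=1 w0=1 clk=0 w3=0 w2=1
  Δ1: clk:0→1
  Δ2: w1:1→0
  Δ3: w0:1→0, w3:0→1, w2:1→0
  Δ4: w0:0→1
  (4Δ to stable)
t=15 Δ0: w1=0 w0=1 clk=1 w3=1 w2=0
  Δ1: clk:1→0
  (1Δ to stable)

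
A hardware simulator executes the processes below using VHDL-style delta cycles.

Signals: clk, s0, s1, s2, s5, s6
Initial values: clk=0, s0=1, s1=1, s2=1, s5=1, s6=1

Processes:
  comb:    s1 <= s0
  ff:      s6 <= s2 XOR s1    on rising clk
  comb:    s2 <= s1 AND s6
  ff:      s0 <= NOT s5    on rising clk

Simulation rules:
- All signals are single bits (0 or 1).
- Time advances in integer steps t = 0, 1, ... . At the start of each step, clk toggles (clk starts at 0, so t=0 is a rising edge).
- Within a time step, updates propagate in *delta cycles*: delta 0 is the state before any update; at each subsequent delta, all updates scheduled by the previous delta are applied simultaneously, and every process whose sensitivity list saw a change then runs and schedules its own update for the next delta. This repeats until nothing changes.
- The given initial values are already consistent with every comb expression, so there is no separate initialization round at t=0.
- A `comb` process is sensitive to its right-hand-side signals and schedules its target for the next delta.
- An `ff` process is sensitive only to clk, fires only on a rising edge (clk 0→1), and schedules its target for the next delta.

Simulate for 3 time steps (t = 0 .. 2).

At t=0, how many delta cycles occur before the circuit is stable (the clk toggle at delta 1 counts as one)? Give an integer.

3

t=0 Δ0: clk=0 s1=1 s6=1 s0=1 s5=1 s2=1
  Δ1: clk:0→1
  Δ2: s6:1→0, s0:1→0
  Δ3: s1:1→0, s2:1→0
  (3Δ to stable)
t=1 Δ0: clk=1 s1=0 s6=0 s0=0 s5=1 s2=0
  Δ1: clk:1→0
  (1Δ to stable)
t=2 Δ0: clk=0 s1=0 s6=0 s0=0 s5=1 s2=0
  Δ1: clk:0→1
  (1Δ to stable)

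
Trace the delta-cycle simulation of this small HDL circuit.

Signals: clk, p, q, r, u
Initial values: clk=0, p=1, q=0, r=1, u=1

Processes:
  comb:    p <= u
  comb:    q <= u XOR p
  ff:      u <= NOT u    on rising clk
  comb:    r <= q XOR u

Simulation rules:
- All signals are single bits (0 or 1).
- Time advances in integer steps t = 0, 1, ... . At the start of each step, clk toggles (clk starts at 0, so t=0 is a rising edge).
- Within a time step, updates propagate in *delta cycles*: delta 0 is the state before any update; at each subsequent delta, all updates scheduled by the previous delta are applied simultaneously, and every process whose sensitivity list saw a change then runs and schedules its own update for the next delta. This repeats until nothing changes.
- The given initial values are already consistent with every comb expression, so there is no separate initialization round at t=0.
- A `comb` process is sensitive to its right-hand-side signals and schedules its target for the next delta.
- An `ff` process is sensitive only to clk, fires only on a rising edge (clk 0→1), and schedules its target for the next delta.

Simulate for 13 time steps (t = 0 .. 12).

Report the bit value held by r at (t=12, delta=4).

t=0 Δ0: clk=0 u=1 q=0 r=1 p=1
  Δ1: clk:0→1
  Δ2: u:1→0
  Δ3: q:0→1, r:1→0, p:1→0
  Δ4: q:1→0, r:0→1
  Δ5: r:1→0
  (5Δ to stable)
t=1 Δ0: clk=1 u=0 q=0 r=0 p=0
  Δ1: clk:1→0
  (1Δ to stable)
t=2 Δ0: clk=0 u=0 q=0 r=0 p=0
  Δ1: clk:0→1
  Δ2: u:0→1
  Δ3: q:0→1, r:0→1, p:0→1
  Δ4: q:1→0, r:1→0
  Δ5: r:0→1
  (5Δ to stable)
t=3 Δ0: clk=1 u=1 q=0 r=1 p=1
  Δ1: clk:1→0
  (1Δ to stable)
t=4 Δ0: clk=0 u=1 q=0 r=1 p=1
  Δ1: clk:0→1
  Δ2: u:1→0
  Δ3: q:0→1, r:1→0, p:1→0
  Δ4: q:1→0, r:0→1
  Δ5: r:1→0
  (5Δ to stable)
t=5 Δ0: clk=1 u=0 q=0 r=0 p=0
  Δ1: clk:1→0
  (1Δ to stable)
t=6 Δ0: clk=0 u=0 q=0 r=0 p=0
  Δ1: clk:0→1
  Δ2: u:0→1
  Δ3: q:0→1, r:0→1, p:0→1
  Δ4: q:1→0, r:1→0
  Δ5: r:0→1
  (5Δ to stable)
t=7 Δ0: clk=1 u=1 q=0 r=1 p=1
  Δ1: clk:1→0
  (1Δ to stable)
t=8 Δ0: clk=0 u=1 q=0 r=1 p=1
  Δ1: clk:0→1
  Δ2: u:1→0
  Δ3: q:0→1, r:1→0, p:1→0
  Δ4: q:1→0, r:0→1
  Δ5: r:1→0
  (5Δ to stable)
t=9 Δ0: clk=1 u=0 q=0 r=0 p=0
  Δ1: clk:1→0
  (1Δ to stable)
t=10 Δ0: clk=0 u=0 q=0 r=0 p=0
  Δ1: clk:0→1
  Δ2: u:0→1
  Δ3: q:0→1, r:0→1, p:0→1
  Δ4: q:1→0, r:1→0
  Δ5: r:0→1
  (5Δ to stable)
t=11 Δ0: clk=1 u=1 q=0 r=1 p=1
  Δ1: clk:1→0
  (1Δ to stable)
t=12 Δ0: clk=0 u=1 q=0 r=1 p=1
  Δ1: clk:0→1
  Δ2: u:1→0
  Δ3: q:0→1, r:1→0, p:1→0
  Δ4: q:1→0, r:0→1
  Δ5: r:1→0
  (5Δ to stable)

1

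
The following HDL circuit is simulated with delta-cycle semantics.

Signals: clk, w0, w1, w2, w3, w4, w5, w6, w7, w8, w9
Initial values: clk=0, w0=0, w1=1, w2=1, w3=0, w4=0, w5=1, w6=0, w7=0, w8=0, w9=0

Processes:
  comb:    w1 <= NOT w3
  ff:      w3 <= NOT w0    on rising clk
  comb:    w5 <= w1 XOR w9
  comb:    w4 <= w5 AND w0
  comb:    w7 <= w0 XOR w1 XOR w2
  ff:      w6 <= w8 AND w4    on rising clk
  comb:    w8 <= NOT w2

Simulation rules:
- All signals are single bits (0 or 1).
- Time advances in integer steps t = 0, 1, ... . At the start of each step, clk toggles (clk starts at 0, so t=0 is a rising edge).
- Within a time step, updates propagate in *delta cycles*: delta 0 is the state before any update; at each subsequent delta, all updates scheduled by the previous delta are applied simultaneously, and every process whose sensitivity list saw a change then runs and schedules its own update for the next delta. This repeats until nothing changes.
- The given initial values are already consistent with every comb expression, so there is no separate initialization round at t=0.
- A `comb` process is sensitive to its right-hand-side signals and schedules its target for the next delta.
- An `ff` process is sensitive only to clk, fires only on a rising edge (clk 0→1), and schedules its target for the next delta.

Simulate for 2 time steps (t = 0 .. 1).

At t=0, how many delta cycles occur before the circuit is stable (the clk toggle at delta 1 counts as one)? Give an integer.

4

t0.Δ0 w5=1 w2=1 w1=1 w8=0 w6=0 w9=0 w7=0 w0=0 clk=0 w4=0 w3=0
t0.Δ1 w5=1 w2=1 w1=1 w8=0 w6=0 w9=0 w7=0 w0=0 clk=1 w4=0 w3=0
t0.Δ2 w5=1 w2=1 w1=1 w8=0 w6=0 w9=0 w7=0 w0=0 clk=1 w4=0 w3=1
t0.Δ3 w5=1 w2=1 w1=0 w8=0 w6=0 w9=0 w7=0 w0=0 clk=1 w4=0 w3=1
t0.Δ4 w5=0 w2=1 w1=0 w8=0 w6=0 w9=0 w7=1 w0=0 clk=1 w4=0 w3=1
t1.Δ0 w5=0 w2=1 w1=0 w8=0 w6=0 w9=0 w7=1 w0=0 clk=1 w4=0 w3=1
t1.Δ1 w5=0 w2=1 w1=0 w8=0 w6=0 w9=0 w7=1 w0=0 clk=0 w4=0 w3=1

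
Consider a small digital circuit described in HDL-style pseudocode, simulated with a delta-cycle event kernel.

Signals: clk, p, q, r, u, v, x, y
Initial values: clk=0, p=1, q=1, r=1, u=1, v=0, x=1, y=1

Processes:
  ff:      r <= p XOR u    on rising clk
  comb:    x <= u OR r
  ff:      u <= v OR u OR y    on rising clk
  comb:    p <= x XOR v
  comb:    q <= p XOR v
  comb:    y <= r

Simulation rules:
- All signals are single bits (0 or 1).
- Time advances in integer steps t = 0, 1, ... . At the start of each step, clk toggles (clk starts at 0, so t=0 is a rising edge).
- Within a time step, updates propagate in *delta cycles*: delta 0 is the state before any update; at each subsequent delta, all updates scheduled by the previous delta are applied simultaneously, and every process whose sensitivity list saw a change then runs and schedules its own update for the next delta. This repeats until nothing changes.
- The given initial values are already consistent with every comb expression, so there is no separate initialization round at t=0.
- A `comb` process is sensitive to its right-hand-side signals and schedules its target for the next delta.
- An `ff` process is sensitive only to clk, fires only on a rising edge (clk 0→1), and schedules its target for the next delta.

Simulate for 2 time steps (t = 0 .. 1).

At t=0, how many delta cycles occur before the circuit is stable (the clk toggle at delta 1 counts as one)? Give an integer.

t0.Δ0 v=0 x=1 r=1 p=1 q=1 u=1 y=1 clk=0
t0.Δ1 v=0 x=1 r=1 p=1 q=1 u=1 y=1 clk=1
t0.Δ2 v=0 x=1 r=0 p=1 q=1 u=1 y=1 clk=1
t0.Δ3 v=0 x=1 r=0 p=1 q=1 u=1 y=0 clk=1
t1.Δ0 v=0 x=1 r=0 p=1 q=1 u=1 y=0 clk=1
t1.Δ1 v=0 x=1 r=0 p=1 q=1 u=1 y=0 clk=0

3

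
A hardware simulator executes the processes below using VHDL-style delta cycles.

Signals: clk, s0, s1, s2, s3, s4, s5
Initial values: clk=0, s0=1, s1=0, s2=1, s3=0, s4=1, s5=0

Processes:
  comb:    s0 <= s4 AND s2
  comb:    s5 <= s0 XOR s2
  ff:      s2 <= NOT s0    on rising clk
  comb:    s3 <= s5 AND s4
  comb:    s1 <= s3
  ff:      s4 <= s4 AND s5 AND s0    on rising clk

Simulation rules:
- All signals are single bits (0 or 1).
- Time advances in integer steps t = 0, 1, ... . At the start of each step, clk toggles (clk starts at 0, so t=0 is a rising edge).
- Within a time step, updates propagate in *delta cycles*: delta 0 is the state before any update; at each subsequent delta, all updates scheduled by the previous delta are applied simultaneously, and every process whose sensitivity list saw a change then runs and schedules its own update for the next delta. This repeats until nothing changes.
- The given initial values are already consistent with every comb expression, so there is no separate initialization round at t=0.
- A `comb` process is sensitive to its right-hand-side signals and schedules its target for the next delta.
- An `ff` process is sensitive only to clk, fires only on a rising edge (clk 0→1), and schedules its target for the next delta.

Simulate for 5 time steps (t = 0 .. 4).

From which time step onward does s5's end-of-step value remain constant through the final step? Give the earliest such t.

2

[bits: s1,s5,s0,s3,clk,s2,s4]
t=0: Δ0=0010011 Δ1=0010111 Δ2=0010100 Δ3=0100100 Δ4=0000100 | 4Δ
t=1: Δ0=0000100 Δ1=0000000 | 1Δ
t=2: Δ0=0000000 Δ1=0000100 Δ2=0000110 Δ3=0100110 | 3Δ
t=3: Δ0=0100110 Δ1=0100010 | 1Δ
t=4: Δ0=0100010 Δ1=0100110 | 1Δ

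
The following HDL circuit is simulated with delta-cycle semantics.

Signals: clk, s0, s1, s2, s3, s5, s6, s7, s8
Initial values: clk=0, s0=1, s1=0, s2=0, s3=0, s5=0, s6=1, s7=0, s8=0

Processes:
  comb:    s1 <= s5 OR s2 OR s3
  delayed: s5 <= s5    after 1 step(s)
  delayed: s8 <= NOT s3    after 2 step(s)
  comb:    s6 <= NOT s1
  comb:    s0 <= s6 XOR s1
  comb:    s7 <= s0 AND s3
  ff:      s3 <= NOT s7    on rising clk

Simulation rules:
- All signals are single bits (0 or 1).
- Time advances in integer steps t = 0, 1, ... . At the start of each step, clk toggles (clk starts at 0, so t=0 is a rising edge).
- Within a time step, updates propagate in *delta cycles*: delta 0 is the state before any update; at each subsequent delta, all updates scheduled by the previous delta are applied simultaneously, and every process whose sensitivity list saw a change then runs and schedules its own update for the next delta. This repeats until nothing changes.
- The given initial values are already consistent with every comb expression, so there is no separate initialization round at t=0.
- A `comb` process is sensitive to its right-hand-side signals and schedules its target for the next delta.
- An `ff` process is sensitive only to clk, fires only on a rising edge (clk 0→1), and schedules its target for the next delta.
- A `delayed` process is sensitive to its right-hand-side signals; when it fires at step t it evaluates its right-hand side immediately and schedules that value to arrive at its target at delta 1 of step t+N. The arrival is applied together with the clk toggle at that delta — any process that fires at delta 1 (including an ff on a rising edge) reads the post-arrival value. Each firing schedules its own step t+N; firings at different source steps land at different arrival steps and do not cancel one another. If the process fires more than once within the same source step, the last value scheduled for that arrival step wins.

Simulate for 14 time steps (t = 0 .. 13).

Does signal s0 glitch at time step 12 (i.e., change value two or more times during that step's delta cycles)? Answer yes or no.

yes

t0.Δ0 s6=1 s0=1 s7=0 s2=0 s1=0 clk=0 s3=0 s5=0 s8=0
t0.Δ1 s6=1 s0=1 s7=0 s2=0 s1=0 clk=1 s3=0 s5=0 s8=0
t0.Δ2 s6=1 s0=1 s7=0 s2=0 s1=0 clk=1 s3=1 s5=0 s8=0
t0.Δ3 s6=1 s0=1 s7=1 s2=0 s1=1 clk=1 s3=1 s5=0 s8=0
t0.Δ4 s6=0 s0=0 s7=1 s2=0 s1=1 clk=1 s3=1 s5=0 s8=0
t0.Δ5 s6=0 s0=1 s7=0 s2=0 s1=1 clk=1 s3=1 s5=0 s8=0
t0.Δ6 s6=0 s0=1 s7=1 s2=0 s1=1 clk=1 s3=1 s5=0 s8=0
t1.Δ0 s6=0 s0=1 s7=1 s2=0 s1=1 clk=1 s3=1 s5=0 s8=0
t1.Δ1 s6=0 s0=1 s7=1 s2=0 s1=1 clk=0 s3=1 s5=0 s8=0
t2.Δ0 s6=0 s0=1 s7=1 s2=0 s1=1 clk=0 s3=1 s5=0 s8=0
t2.Δ1 s6=0 s0=1 s7=1 s2=0 s1=1 clk=1 s3=1 s5=0 s8=0
t2.Δ2 s6=0 s0=1 s7=1 s2=0 s1=1 clk=1 s3=0 s5=0 s8=0
t2.Δ3 s6=0 s0=1 s7=0 s2=0 s1=0 clk=1 s3=0 s5=0 s8=0
t2.Δ4 s6=1 s0=0 s7=0 s2=0 s1=0 clk=1 s3=0 s5=0 s8=0
t2.Δ5 s6=1 s0=1 s7=0 s2=0 s1=0 clk=1 s3=0 s5=0 s8=0
t3.Δ0 s6=1 s0=1 s7=0 s2=0 s1=0 clk=1 s3=0 s5=0 s8=0
t3.Δ1 s6=1 s0=1 s7=0 s2=0 s1=0 clk=0 s3=0 s5=0 s8=0
t4.Δ0 s6=1 s0=1 s7=0 s2=0 s1=0 clk=0 s3=0 s5=0 s8=0
t4.Δ1 s6=1 s0=1 s7=0 s2=0 s1=0 clk=1 s3=0 s5=0 s8=1
t4.Δ2 s6=1 s0=1 s7=0 s2=0 s1=0 clk=1 s3=1 s5=0 s8=1
t4.Δ3 s6=1 s0=1 s7=1 s2=0 s1=1 clk=1 s3=1 s5=0 s8=1
t4.Δ4 s6=0 s0=0 s7=1 s2=0 s1=1 clk=1 s3=1 s5=0 s8=1
t4.Δ5 s6=0 s0=1 s7=0 s2=0 s1=1 clk=1 s3=1 s5=0 s8=1
t4.Δ6 s6=0 s0=1 s7=1 s2=0 s1=1 clk=1 s3=1 s5=0 s8=1
t5.Δ0 s6=0 s0=1 s7=1 s2=0 s1=1 clk=1 s3=1 s5=0 s8=1
t5.Δ1 s6=0 s0=1 s7=1 s2=0 s1=1 clk=0 s3=1 s5=0 s8=1
t6.Δ0 s6=0 s0=1 s7=1 s2=0 s1=1 clk=0 s3=1 s5=0 s8=1
t6.Δ1 s6=0 s0=1 s7=1 s2=0 s1=1 clk=1 s3=1 s5=0 s8=0
t6.Δ2 s6=0 s0=1 s7=1 s2=0 s1=1 clk=1 s3=0 s5=0 s8=0
t6.Δ3 s6=0 s0=1 s7=0 s2=0 s1=0 clk=1 s3=0 s5=0 s8=0
t6.Δ4 s6=1 s0=0 s7=0 s2=0 s1=0 clk=1 s3=0 s5=0 s8=0
t6.Δ5 s6=1 s0=1 s7=0 s2=0 s1=0 clk=1 s3=0 s5=0 s8=0
t7.Δ0 s6=1 s0=1 s7=0 s2=0 s1=0 clk=1 s3=0 s5=0 s8=0
t7.Δ1 s6=1 s0=1 s7=0 s2=0 s1=0 clk=0 s3=0 s5=0 s8=0
t8.Δ0 s6=1 s0=1 s7=0 s2=0 s1=0 clk=0 s3=0 s5=0 s8=0
t8.Δ1 s6=1 s0=1 s7=0 s2=0 s1=0 clk=1 s3=0 s5=0 s8=1
t8.Δ2 s6=1 s0=1 s7=0 s2=0 s1=0 clk=1 s3=1 s5=0 s8=1
t8.Δ3 s6=1 s0=1 s7=1 s2=0 s1=1 clk=1 s3=1 s5=0 s8=1
t8.Δ4 s6=0 s0=0 s7=1 s2=0 s1=1 clk=1 s3=1 s5=0 s8=1
t8.Δ5 s6=0 s0=1 s7=0 s2=0 s1=1 clk=1 s3=1 s5=0 s8=1
t8.Δ6 s6=0 s0=1 s7=1 s2=0 s1=1 clk=1 s3=1 s5=0 s8=1
t9.Δ0 s6=0 s0=1 s7=1 s2=0 s1=1 clk=1 s3=1 s5=0 s8=1
t9.Δ1 s6=0 s0=1 s7=1 s2=0 s1=1 clk=0 s3=1 s5=0 s8=1
t10.Δ0 s6=0 s0=1 s7=1 s2=0 s1=1 clk=0 s3=1 s5=0 s8=1
t10.Δ1 s6=0 s0=1 s7=1 s2=0 s1=1 clk=1 s3=1 s5=0 s8=0
t10.Δ2 s6=0 s0=1 s7=1 s2=0 s1=1 clk=1 s3=0 s5=0 s8=0
t10.Δ3 s6=0 s0=1 s7=0 s2=0 s1=0 clk=1 s3=0 s5=0 s8=0
t10.Δ4 s6=1 s0=0 s7=0 s2=0 s1=0 clk=1 s3=0 s5=0 s8=0
t10.Δ5 s6=1 s0=1 s7=0 s2=0 s1=0 clk=1 s3=0 s5=0 s8=0
t11.Δ0 s6=1 s0=1 s7=0 s2=0 s1=0 clk=1 s3=0 s5=0 s8=0
t11.Δ1 s6=1 s0=1 s7=0 s2=0 s1=0 clk=0 s3=0 s5=0 s8=0
t12.Δ0 s6=1 s0=1 s7=0 s2=0 s1=0 clk=0 s3=0 s5=0 s8=0
t12.Δ1 s6=1 s0=1 s7=0 s2=0 s1=0 clk=1 s3=0 s5=0 s8=1
t12.Δ2 s6=1 s0=1 s7=0 s2=0 s1=0 clk=1 s3=1 s5=0 s8=1
t12.Δ3 s6=1 s0=1 s7=1 s2=0 s1=1 clk=1 s3=1 s5=0 s8=1
t12.Δ4 s6=0 s0=0 s7=1 s2=0 s1=1 clk=1 s3=1 s5=0 s8=1
t12.Δ5 s6=0 s0=1 s7=0 s2=0 s1=1 clk=1 s3=1 s5=0 s8=1
t12.Δ6 s6=0 s0=1 s7=1 s2=0 s1=1 clk=1 s3=1 s5=0 s8=1
t13.Δ0 s6=0 s0=1 s7=1 s2=0 s1=1 clk=1 s3=1 s5=0 s8=1
t13.Δ1 s6=0 s0=1 s7=1 s2=0 s1=1 clk=0 s3=1 s5=0 s8=1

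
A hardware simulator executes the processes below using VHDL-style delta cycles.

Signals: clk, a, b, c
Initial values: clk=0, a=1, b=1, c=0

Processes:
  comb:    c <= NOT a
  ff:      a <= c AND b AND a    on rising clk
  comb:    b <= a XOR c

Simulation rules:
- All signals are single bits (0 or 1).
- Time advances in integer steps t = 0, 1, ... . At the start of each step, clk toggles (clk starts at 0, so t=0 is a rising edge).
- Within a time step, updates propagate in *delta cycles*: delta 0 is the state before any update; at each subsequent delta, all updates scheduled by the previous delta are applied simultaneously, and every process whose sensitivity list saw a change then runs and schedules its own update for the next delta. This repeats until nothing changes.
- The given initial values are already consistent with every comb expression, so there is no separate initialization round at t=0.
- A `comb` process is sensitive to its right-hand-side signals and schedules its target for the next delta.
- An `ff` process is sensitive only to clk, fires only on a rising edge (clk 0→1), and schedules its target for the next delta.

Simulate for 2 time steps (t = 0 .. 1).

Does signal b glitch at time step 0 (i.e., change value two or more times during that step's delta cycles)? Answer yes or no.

yes

t0.Δ0 clk=0 a=1 c=0 b=1
t0.Δ1 clk=1 a=1 c=0 b=1
t0.Δ2 clk=1 a=0 c=0 b=1
t0.Δ3 clk=1 a=0 c=1 b=0
t0.Δ4 clk=1 a=0 c=1 b=1
t1.Δ0 clk=1 a=0 c=1 b=1
t1.Δ1 clk=0 a=0 c=1 b=1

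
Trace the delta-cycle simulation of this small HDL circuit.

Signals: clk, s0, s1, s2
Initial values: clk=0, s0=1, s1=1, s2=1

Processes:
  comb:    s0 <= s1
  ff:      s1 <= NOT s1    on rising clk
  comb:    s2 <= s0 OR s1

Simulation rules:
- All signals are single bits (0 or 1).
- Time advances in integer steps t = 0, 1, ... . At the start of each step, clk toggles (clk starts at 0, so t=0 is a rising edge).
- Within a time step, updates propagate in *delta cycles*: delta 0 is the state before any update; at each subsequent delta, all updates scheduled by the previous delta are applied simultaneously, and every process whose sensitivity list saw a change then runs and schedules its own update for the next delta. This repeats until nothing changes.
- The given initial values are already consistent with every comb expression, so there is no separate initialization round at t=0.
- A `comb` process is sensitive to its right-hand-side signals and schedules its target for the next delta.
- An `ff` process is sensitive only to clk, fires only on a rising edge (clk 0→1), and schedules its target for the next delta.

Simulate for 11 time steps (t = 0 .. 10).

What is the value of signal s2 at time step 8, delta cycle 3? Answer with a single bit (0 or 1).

[bits: clk,s2,s1,s0]
t=0: Δ0=0111 Δ1=1111 Δ2=1101 Δ3=1100 Δ4=1000 | 4Δ
t=1: Δ0=1000 Δ1=0000 | 1Δ
t=2: Δ0=0000 Δ1=1000 Δ2=1010 Δ3=1111 | 3Δ
t=3: Δ0=1111 Δ1=0111 | 1Δ
t=4: Δ0=0111 Δ1=1111 Δ2=1101 Δ3=1100 Δ4=1000 | 4Δ
t=5: Δ0=1000 Δ1=0000 | 1Δ
t=6: Δ0=0000 Δ1=1000 Δ2=1010 Δ3=1111 | 3Δ
t=7: Δ0=1111 Δ1=0111 | 1Δ
t=8: Δ0=0111 Δ1=1111 Δ2=1101 Δ3=1100 Δ4=1000 | 4Δ
t=9: Δ0=1000 Δ1=0000 | 1Δ
t=10: Δ0=0000 Δ1=1000 Δ2=1010 Δ3=1111 | 3Δ

1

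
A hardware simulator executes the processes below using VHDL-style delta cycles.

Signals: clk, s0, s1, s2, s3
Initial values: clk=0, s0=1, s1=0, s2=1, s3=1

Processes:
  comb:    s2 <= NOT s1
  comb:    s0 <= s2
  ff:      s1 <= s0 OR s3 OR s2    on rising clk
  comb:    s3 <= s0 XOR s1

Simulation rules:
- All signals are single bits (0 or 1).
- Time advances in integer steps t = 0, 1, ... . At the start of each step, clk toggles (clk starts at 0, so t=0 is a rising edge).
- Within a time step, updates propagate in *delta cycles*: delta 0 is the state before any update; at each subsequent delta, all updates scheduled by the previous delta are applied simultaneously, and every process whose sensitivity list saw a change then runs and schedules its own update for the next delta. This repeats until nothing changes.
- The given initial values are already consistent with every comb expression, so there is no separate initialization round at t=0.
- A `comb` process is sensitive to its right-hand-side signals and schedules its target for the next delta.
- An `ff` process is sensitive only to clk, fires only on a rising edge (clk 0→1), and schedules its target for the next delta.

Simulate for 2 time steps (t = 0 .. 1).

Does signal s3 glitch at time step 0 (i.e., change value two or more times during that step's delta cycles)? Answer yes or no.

t=0 Δ0: s3=1 s2=1 s0=1 clk=0 s1=0
  Δ1: clk:0→1
  Δ2: s1:0→1
  Δ3: s3:1→0, s2:1→0
  Δ4: s0:1→0
  Δ5: s3:0→1
  (5Δ to stable)
t=1 Δ0: s3=1 s2=0 s0=0 clk=1 s1=1
  Δ1: clk:1→0
  (1Δ to stable)

yes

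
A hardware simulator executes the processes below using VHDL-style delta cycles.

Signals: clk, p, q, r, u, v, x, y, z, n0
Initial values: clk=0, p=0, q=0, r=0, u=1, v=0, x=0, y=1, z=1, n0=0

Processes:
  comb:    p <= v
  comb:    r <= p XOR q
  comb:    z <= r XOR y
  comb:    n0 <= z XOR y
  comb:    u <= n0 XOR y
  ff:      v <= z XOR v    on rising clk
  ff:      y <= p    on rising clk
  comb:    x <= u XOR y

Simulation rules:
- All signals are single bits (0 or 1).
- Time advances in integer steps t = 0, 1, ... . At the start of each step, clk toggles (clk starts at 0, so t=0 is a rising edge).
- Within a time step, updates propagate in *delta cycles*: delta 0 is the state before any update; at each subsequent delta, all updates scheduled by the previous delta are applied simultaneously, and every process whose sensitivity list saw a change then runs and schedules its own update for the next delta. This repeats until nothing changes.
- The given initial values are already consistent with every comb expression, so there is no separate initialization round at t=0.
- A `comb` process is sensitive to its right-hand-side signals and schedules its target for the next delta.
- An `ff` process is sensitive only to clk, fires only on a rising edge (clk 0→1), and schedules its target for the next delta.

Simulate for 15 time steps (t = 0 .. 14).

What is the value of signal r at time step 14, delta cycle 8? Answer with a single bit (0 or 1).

t=0 Δ0: z=1 x=0 v=0 u=1 clk=0 y=1 q=0 r=0 n0=0 p=0
  Δ1: clk:0→1
  Δ2: v:0→1, y:1→0
  Δ3: z:1→0, x:0→1, u:1→0, n0:0→1, p:0→1
  Δ4: x:1→0, u:0→1, r:0→1, n0:1→0
  Δ5: z:0→1, x:0→1, u:1→0
  Δ6: x:1→0, n0:0→1
  Δ7: u:0→1
  Δ8: x:0→1
  (8Δ to stable)
t=1 Δ0: z=1 x=1 v=1 u=1 clk=1 y=0 q=0 r=1 n0=1 p=1
  Δ1: clk:1→0
  (1Δ to stable)
t=2 Δ0: z=1 x=1 v=1 u=1 clk=0 y=0 q=0 r=1 n0=1 p=1
  Δ1: clk:0→1
  Δ2: v:1→0, y:0→1
  Δ3: z:1→0, x:1→0, u:1→0, n0:1→0, p:1→0
  Δ4: x:0→1, u:0→1, r:1→0, n0:0→1
  Δ5: z:0→1, x:1→0, u:1→0
  Δ6: x:0→1, n0:1→0
  Δ7: u:0→1
  Δ8: x:1→0
  (8Δ to stable)
t=3 Δ0: z=1 x=0 v=0 u=1 clk=1 y=1 q=0 r=0 n0=0 p=0
  Δ1: clk:1→0
  (1Δ to stable)
t=4 Δ0: z=1 x=0 v=0 u=1 clk=0 y=1 q=0 r=0 n0=0 p=0
  Δ1: clk:0→1
  Δ2: v:0→1, y:1→0
  Δ3: z:1→0, x:0→1, u:1→0, n0:0→1, p:0→1
  Δ4: x:1→0, u:0→1, r:0→1, n0:1→0
  Δ5: z:0→1, x:0→1, u:1→0
  Δ6: x:1→0, n0:0→1
  Δ7: u:0→1
  Δ8: x:0→1
  (8Δ to stable)
t=5 Δ0: z=1 x=1 v=1 u=1 clk=1 y=0 q=0 r=1 n0=1 p=1
  Δ1: clk:1→0
  (1Δ to stable)
t=6 Δ0: z=1 x=1 v=1 u=1 clk=0 y=0 q=0 r=1 n0=1 p=1
  Δ1: clk:0→1
  Δ2: v:1→0, y:0→1
  Δ3: z:1→0, x:1→0, u:1→0, n0:1→0, p:1→0
  Δ4: x:0→1, u:0→1, r:1→0, n0:0→1
  Δ5: z:0→1, x:1→0, u:1→0
  Δ6: x:0→1, n0:1→0
  Δ7: u:0→1
  Δ8: x:1→0
  (8Δ to stable)
t=7 Δ0: z=1 x=0 v=0 u=1 clk=1 y=1 q=0 r=0 n0=0 p=0
  Δ1: clk:1→0
  (1Δ to stable)
t=8 Δ0: z=1 x=0 v=0 u=1 clk=0 y=1 q=0 r=0 n0=0 p=0
  Δ1: clk:0→1
  Δ2: v:0→1, y:1→0
  Δ3: z:1→0, x:0→1, u:1→0, n0:0→1, p:0→1
  Δ4: x:1→0, u:0→1, r:0→1, n0:1→0
  Δ5: z:0→1, x:0→1, u:1→0
  Δ6: x:1→0, n0:0→1
  Δ7: u:0→1
  Δ8: x:0→1
  (8Δ to stable)
t=9 Δ0: z=1 x=1 v=1 u=1 clk=1 y=0 q=0 r=1 n0=1 p=1
  Δ1: clk:1→0
  (1Δ to stable)
t=10 Δ0: z=1 x=1 v=1 u=1 clk=0 y=0 q=0 r=1 n0=1 p=1
  Δ1: clk:0→1
  Δ2: v:1→0, y:0→1
  Δ3: z:1→0, x:1→0, u:1→0, n0:1→0, p:1→0
  Δ4: x:0→1, u:0→1, r:1→0, n0:0→1
  Δ5: z:0→1, x:1→0, u:1→0
  Δ6: x:0→1, n0:1→0
  Δ7: u:0→1
  Δ8: x:1→0
  (8Δ to stable)
t=11 Δ0: z=1 x=0 v=0 u=1 clk=1 y=1 q=0 r=0 n0=0 p=0
  Δ1: clk:1→0
  (1Δ to stable)
t=12 Δ0: z=1 x=0 v=0 u=1 clk=0 y=1 q=0 r=0 n0=0 p=0
  Δ1: clk:0→1
  Δ2: v:0→1, y:1→0
  Δ3: z:1→0, x:0→1, u:1→0, n0:0→1, p:0→1
  Δ4: x:1→0, u:0→1, r:0→1, n0:1→0
  Δ5: z:0→1, x:0→1, u:1→0
  Δ6: x:1→0, n0:0→1
  Δ7: u:0→1
  Δ8: x:0→1
  (8Δ to stable)
t=13 Δ0: z=1 x=1 v=1 u=1 clk=1 y=0 q=0 r=1 n0=1 p=1
  Δ1: clk:1→0
  (1Δ to stable)
t=14 Δ0: z=1 x=1 v=1 u=1 clk=0 y=0 q=0 r=1 n0=1 p=1
  Δ1: clk:0→1
  Δ2: v:1→0, y:0→1
  Δ3: z:1→0, x:1→0, u:1→0, n0:1→0, p:1→0
  Δ4: x:0→1, u:0→1, r:1→0, n0:0→1
  Δ5: z:0→1, x:1→0, u:1→0
  Δ6: x:0→1, n0:1→0
  Δ7: u:0→1
  Δ8: x:1→0
  (8Δ to stable)

0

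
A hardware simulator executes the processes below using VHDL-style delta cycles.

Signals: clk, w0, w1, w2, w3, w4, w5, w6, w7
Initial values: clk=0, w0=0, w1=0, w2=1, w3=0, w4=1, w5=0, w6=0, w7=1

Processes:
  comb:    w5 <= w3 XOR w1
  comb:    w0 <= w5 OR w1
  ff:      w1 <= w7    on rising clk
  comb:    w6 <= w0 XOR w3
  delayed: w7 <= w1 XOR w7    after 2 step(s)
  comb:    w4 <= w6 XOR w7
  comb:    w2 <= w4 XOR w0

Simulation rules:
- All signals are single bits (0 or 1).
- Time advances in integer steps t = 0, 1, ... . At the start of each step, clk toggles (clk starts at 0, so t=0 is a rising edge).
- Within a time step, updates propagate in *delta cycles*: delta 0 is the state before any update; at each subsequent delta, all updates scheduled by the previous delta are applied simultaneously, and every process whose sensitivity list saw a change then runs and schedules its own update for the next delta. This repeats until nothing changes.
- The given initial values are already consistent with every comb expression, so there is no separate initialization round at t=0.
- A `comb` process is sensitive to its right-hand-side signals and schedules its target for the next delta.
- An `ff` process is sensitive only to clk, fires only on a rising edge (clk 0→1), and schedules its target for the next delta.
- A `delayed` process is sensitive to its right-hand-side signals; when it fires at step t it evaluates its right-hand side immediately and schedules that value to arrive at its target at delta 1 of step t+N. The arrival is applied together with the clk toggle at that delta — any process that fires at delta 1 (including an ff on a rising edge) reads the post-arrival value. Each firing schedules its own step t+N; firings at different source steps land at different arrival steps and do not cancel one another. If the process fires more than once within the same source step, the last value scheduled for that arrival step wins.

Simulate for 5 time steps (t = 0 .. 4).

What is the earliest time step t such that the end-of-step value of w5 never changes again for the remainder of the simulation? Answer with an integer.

t0.Δ0 clk=0 w0=0 w4=1 w2=1 w3=0 w5=0 w6=0 w7=1 w1=0
t0.Δ1 clk=1 w0=0 w4=1 w2=1 w3=0 w5=0 w6=0 w7=1 w1=0
t0.Δ2 clk=1 w0=0 w4=1 w2=1 w3=0 w5=0 w6=0 w7=1 w1=1
t0.Δ3 clk=1 w0=1 w4=1 w2=1 w3=0 w5=1 w6=0 w7=1 w1=1
t0.Δ4 clk=1 w0=1 w4=1 w2=0 w3=0 w5=1 w6=1 w7=1 w1=1
t0.Δ5 clk=1 w0=1 w4=0 w2=0 w3=0 w5=1 w6=1 w7=1 w1=1
t0.Δ6 clk=1 w0=1 w4=0 w2=1 w3=0 w5=1 w6=1 w7=1 w1=1
t1.Δ0 clk=1 w0=1 w4=0 w2=1 w3=0 w5=1 w6=1 w7=1 w1=1
t1.Δ1 clk=0 w0=1 w4=0 w2=1 w3=0 w5=1 w6=1 w7=1 w1=1
t2.Δ0 clk=0 w0=1 w4=0 w2=1 w3=0 w5=1 w6=1 w7=1 w1=1
t2.Δ1 clk=1 w0=1 w4=0 w2=1 w3=0 w5=1 w6=1 w7=0 w1=1
t2.Δ2 clk=1 w0=1 w4=1 w2=1 w3=0 w5=1 w6=1 w7=0 w1=0
t2.Δ3 clk=1 w0=1 w4=1 w2=0 w3=0 w5=0 w6=1 w7=0 w1=0
t2.Δ4 clk=1 w0=0 w4=1 w2=0 w3=0 w5=0 w6=1 w7=0 w1=0
t2.Δ5 clk=1 w0=0 w4=1 w2=1 w3=0 w5=0 w6=0 w7=0 w1=0
t2.Δ6 clk=1 w0=0 w4=0 w2=1 w3=0 w5=0 w6=0 w7=0 w1=0
t2.Δ7 clk=1 w0=0 w4=0 w2=0 w3=0 w5=0 w6=0 w7=0 w1=0
t3.Δ0 clk=1 w0=0 w4=0 w2=0 w3=0 w5=0 w6=0 w7=0 w1=0
t3.Δ1 clk=0 w0=0 w4=0 w2=0 w3=0 w5=0 w6=0 w7=0 w1=0
t4.Δ0 clk=0 w0=0 w4=0 w2=0 w3=0 w5=0 w6=0 w7=0 w1=0
t4.Δ1 clk=1 w0=0 w4=0 w2=0 w3=0 w5=0 w6=0 w7=0 w1=0

2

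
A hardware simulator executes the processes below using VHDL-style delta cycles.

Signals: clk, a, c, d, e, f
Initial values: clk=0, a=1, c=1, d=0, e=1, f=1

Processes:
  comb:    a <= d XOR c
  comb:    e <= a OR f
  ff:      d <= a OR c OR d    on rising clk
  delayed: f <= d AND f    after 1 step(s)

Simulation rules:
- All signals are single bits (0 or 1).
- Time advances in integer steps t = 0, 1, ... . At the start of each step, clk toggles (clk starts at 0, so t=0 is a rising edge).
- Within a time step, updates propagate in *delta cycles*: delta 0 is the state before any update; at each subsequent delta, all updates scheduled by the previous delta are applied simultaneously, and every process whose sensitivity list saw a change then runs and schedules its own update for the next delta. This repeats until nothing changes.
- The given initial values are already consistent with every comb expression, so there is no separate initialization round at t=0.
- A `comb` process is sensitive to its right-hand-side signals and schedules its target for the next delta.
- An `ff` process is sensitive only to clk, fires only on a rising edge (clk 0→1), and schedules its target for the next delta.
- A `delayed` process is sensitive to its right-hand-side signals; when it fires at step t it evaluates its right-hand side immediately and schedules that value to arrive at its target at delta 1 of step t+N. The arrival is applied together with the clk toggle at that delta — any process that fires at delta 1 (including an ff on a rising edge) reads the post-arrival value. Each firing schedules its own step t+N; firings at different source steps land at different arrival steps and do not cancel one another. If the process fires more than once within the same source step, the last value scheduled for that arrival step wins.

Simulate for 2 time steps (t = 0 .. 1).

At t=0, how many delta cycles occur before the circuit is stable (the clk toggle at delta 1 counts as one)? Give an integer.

t=0 Δ0: f=1 a=1 clk=0 d=0 c=1 e=1
  Δ1: clk:0→1
  Δ2: d:0→1
  Δ3: a:1→0
  (3Δ to stable)
t=1 Δ0: f=1 a=0 clk=1 d=1 c=1 e=1
  Δ1: clk:1→0
  (1Δ to stable)

3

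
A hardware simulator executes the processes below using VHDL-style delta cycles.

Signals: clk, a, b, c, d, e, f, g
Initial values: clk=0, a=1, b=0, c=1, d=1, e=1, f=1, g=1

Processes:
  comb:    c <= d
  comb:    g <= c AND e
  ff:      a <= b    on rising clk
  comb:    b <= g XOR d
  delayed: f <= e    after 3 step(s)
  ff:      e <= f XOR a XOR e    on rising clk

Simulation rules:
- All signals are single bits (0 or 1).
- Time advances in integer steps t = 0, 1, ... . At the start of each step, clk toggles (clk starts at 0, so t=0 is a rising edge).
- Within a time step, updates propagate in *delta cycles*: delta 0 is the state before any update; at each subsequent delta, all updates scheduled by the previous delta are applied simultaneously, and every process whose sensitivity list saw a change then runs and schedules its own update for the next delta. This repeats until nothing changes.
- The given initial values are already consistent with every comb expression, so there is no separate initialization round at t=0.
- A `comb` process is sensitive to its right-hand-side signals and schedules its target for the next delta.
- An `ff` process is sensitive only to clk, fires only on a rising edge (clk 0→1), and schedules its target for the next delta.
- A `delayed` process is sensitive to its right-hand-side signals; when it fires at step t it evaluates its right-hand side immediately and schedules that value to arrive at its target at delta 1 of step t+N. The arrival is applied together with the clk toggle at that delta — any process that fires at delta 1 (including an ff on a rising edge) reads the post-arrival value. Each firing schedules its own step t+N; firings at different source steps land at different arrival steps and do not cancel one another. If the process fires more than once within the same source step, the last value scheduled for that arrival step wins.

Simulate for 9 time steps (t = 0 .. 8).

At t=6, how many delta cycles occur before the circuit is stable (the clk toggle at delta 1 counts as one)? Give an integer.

t=0 Δ0: d=1 e=1 b=0 f=1 g=1 clk=0 c=1 a=1
  Δ1: clk:0→1
  Δ2: a:1→0
  (2Δ to stable)
t=1 Δ0: d=1 e=1 b=0 f=1 g=1 clk=1 c=1 a=0
  Δ1: clk:1→0
  (1Δ to stable)
t=2 Δ0: d=1 e=1 b=0 f=1 g=1 clk=0 c=1 a=0
  Δ1: clk:0→1
  Δ2: e:1→0
  Δ3: g:1→0
  Δ4: b:0→1
  (4Δ to stable)
t=3 Δ0: d=1 e=0 b=1 f=1 g=0 clk=1 c=1 a=0
  Δ1: clk:1→0
  (1Δ to stable)
t=4 Δ0: d=1 e=0 b=1 f=1 g=0 clk=0 c=1 a=0
  Δ1: clk:0→1
  Δ2: e:0→1, a:0→1
  Δ3: g:0→1
  Δ4: b:1→0
  (4Δ to stable)
t=5 Δ0: d=1 e=1 b=0 f=1 g=1 clk=1 c=1 a=1
  Δ1: f:1→0, clk:1→0
  (1Δ to stable)
t=6 Δ0: d=1 e=1 b=0 f=0 g=1 clk=0 c=1 a=1
  Δ1: clk:0→1
  Δ2: e:1→0, a:1→0
  Δ3: g:1→0
  Δ4: b:0→1
  (4Δ to stable)
t=7 Δ0: d=1 e=0 b=1 f=0 g=0 clk=1 c=1 a=0
  Δ1: f:0→1, clk:1→0
  (1Δ to stable)
t=8 Δ0: d=1 e=0 b=1 f=1 g=0 clk=0 c=1 a=0
  Δ1: clk:0→1
  Δ2: e:0→1, a:0→1
  Δ3: g:0→1
  Δ4: b:1→0
  (4Δ to stable)

4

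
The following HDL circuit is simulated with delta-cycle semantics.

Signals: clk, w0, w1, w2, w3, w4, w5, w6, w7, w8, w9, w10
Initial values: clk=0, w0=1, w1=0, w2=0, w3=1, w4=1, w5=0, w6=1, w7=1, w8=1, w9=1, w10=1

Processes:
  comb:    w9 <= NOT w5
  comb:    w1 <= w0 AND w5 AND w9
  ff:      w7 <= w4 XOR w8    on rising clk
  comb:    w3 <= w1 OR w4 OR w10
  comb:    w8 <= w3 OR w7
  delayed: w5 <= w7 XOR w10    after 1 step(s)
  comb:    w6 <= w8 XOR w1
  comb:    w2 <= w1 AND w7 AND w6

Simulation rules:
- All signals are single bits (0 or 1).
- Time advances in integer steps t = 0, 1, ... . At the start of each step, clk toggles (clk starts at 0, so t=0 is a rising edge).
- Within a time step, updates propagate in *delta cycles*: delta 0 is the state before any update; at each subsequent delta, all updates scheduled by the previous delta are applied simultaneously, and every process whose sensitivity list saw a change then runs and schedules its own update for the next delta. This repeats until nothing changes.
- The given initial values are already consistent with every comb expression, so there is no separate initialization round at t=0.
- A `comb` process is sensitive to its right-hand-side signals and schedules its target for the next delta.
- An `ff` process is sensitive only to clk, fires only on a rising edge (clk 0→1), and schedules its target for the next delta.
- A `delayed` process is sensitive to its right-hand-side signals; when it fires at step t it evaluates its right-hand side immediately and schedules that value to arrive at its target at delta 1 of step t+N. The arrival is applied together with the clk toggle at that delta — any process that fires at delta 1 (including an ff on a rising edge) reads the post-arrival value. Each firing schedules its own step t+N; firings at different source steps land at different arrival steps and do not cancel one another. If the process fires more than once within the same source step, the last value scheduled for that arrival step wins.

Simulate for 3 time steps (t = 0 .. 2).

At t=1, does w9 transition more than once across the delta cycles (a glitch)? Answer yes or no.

no

[bits: w10,w5,w8,w7,w6,w0,w3,w1,w4,w9,clk,w2]
t=0: Δ0=101111101100 Δ1=101111101110 Δ2=101011101110 | 2Δ
t=1: Δ0=101011101110 Δ1=111011101100 Δ2=111011111000 Δ3=111001101000 Δ4=111011101000 | 4Δ
t=2: Δ0=111011101000 Δ1=111011101010 | 1Δ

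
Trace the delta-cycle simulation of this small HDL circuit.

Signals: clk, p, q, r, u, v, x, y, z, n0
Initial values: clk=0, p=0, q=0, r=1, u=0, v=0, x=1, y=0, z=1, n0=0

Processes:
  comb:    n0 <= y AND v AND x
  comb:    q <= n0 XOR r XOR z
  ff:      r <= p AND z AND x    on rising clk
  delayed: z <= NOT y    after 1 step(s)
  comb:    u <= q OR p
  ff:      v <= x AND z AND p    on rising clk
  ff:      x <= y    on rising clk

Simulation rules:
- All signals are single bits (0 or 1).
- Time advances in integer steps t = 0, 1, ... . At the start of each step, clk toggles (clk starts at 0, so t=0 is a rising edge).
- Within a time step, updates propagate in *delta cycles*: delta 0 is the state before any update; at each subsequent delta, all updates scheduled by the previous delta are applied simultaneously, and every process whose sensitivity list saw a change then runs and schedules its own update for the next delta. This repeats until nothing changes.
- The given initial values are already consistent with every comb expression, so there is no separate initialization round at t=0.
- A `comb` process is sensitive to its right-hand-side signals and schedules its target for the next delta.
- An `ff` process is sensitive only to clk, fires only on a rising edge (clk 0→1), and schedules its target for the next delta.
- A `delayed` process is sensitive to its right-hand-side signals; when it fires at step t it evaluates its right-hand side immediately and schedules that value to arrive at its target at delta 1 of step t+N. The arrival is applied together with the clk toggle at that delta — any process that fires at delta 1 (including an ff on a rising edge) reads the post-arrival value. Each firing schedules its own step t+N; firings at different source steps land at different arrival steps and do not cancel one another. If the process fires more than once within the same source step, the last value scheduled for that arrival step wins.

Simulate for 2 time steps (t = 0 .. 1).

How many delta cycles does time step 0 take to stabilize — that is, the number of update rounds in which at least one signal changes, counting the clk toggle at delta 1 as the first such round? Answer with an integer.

t=0 Δ0: z=1 v=0 n0=0 y=0 r=1 u=0 q=0 clk=0 p=0 x=1
  Δ1: clk:0→1
  Δ2: r:1→0, x:1→0
  Δ3: q:0→1
  Δ4: u:0→1
  (4Δ to stable)
t=1 Δ0: z=1 v=0 n0=0 y=0 r=0 u=1 q=1 clk=1 p=0 x=0
  Δ1: clk:1→0
  (1Δ to stable)

4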